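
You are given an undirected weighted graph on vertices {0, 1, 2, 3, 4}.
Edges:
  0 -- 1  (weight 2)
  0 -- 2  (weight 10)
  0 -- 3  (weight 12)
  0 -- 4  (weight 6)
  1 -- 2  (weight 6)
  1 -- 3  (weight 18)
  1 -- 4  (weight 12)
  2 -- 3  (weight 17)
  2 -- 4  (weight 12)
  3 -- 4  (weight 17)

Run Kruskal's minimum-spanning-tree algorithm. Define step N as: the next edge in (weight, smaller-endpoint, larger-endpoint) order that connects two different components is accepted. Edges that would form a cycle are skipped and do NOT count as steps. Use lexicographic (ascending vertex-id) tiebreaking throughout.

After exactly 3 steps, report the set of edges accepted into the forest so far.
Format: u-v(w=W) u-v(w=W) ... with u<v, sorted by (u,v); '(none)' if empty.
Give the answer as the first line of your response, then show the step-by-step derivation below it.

0-1(w=2) 0-4(w=6) 1-2(w=6)

step 1: add edge 0-1 (w=2); MST = {0-1(w=2)}
step 2: add edge 0-4 (w=6); MST = {0-1(w=2) 0-4(w=6)}
step 3: add edge 1-2 (w=6); MST = {0-1(w=2) 0-4(w=6) 1-2(w=6)}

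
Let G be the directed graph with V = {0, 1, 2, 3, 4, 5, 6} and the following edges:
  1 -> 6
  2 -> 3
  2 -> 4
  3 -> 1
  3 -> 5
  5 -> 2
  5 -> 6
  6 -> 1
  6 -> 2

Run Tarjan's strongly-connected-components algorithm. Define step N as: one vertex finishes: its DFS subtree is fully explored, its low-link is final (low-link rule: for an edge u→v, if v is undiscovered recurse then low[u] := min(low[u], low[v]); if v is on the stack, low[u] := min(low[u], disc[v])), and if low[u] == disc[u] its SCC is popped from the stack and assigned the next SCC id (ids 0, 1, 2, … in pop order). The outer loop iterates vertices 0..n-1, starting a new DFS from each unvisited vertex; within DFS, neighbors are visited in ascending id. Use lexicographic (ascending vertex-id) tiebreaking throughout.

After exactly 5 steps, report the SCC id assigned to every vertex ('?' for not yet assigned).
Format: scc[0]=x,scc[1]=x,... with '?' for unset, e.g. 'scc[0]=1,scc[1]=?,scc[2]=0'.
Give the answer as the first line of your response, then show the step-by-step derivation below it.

scc[0]=0,scc[1]=?,scc[2]=?,scc[3]=?,scc[4]=1,scc[5]=?,scc[6]=?

step 1: low=(low[0]=0,low[1]=?,low[2]=?,low[3]=?,low[4]=?,low[5]=?,low[6]=?); scc=(scc[0]=0,scc[1]=?,scc[2]=?,scc[3]=?,scc[4]=?,scc[5]=?,scc[6]=?)
step 2: low=(low[0]=0,low[1]=1,low[2]=3,low[3]=1,low[4]=?,low[5]=2,low[6]=1); scc=(scc[0]=0,scc[1]=?,scc[2]=?,scc[3]=?,scc[4]=?,scc[5]=?,scc[6]=?)
step 3: low=(low[0]=0,low[1]=1,low[2]=3,low[3]=1,low[4]=?,low[5]=2,low[6]=1); scc=(scc[0]=0,scc[1]=?,scc[2]=?,scc[3]=?,scc[4]=?,scc[5]=?,scc[6]=?)
step 4: low=(low[0]=0,low[1]=1,low[2]=1,low[3]=1,low[4]=6,low[5]=2,low[6]=1); scc=(scc[0]=0,scc[1]=?,scc[2]=?,scc[3]=?,scc[4]=1,scc[5]=?,scc[6]=?)
step 5: low=(low[0]=0,low[1]=1,low[2]=1,low[3]=1,low[4]=6,low[5]=2,low[6]=1); scc=(scc[0]=0,scc[1]=?,scc[2]=?,scc[3]=?,scc[4]=1,scc[5]=?,scc[6]=?)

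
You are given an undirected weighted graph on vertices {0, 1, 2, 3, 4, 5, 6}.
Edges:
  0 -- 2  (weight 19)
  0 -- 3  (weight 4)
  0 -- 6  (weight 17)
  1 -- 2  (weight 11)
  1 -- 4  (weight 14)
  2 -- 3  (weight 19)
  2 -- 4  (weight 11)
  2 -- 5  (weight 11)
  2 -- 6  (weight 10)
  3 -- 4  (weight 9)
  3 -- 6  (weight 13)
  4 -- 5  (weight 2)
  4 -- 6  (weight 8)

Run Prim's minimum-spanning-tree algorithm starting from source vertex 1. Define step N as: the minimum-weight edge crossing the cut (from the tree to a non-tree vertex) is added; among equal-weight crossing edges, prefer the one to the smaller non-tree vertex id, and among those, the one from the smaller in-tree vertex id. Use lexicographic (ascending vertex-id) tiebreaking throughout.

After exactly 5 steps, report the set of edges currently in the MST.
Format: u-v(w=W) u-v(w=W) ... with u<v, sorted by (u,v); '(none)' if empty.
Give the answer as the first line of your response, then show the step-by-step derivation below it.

1-2(w=11) 2-6(w=10) 3-4(w=9) 4-5(w=2) 4-6(w=8)

step 1: add edge 1-2 (w=11); MST = {1-2(w=11)}
step 2: add edge 2-6 (w=10); MST = {1-2(w=11) 2-6(w=10)}
step 3: add edge 4-6 (w=8); MST = {1-2(w=11) 2-6(w=10) 4-6(w=8)}
step 4: add edge 4-5 (w=2); MST = {1-2(w=11) 2-6(w=10) 4-5(w=2) 4-6(w=8)}
step 5: add edge 3-4 (w=9); MST = {1-2(w=11) 2-6(w=10) 3-4(w=9) 4-5(w=2) 4-6(w=8)}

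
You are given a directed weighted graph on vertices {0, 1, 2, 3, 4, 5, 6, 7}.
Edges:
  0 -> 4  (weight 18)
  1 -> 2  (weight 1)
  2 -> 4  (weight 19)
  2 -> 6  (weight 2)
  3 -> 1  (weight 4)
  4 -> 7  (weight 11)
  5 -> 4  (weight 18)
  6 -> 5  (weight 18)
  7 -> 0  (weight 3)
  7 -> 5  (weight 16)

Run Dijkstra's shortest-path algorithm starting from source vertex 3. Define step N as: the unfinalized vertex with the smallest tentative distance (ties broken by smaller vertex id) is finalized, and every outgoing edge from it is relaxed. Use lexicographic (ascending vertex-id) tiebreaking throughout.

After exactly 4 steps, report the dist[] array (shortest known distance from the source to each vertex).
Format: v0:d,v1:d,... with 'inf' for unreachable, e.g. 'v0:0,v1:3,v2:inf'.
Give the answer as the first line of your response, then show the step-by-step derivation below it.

v0:inf,v1:4,v2:5,v3:0,v4:24,v5:25,v6:7,v7:inf

step 1: dist = v0:inf,v1:4,v2:inf,v3:0,v4:inf,v5:inf,v6:inf,v7:inf
step 2: dist = v0:inf,v1:4,v2:5,v3:0,v4:inf,v5:inf,v6:inf,v7:inf
step 3: dist = v0:inf,v1:4,v2:5,v3:0,v4:24,v5:inf,v6:7,v7:inf
step 4: dist = v0:inf,v1:4,v2:5,v3:0,v4:24,v5:25,v6:7,v7:inf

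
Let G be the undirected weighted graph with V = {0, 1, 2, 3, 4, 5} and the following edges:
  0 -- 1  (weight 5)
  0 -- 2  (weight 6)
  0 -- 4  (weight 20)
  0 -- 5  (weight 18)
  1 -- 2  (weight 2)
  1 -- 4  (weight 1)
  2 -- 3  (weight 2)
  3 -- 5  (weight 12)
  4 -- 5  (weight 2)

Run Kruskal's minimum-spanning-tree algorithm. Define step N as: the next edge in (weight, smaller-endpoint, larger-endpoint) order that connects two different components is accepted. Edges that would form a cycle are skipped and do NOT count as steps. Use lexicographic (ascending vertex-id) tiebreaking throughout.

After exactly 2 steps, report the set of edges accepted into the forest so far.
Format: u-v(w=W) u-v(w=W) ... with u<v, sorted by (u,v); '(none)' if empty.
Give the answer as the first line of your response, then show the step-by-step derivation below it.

1-2(w=2) 1-4(w=1)

step 1: add edge 1-4 (w=1); MST = {1-4(w=1)}
step 2: add edge 1-2 (w=2); MST = {1-2(w=2) 1-4(w=1)}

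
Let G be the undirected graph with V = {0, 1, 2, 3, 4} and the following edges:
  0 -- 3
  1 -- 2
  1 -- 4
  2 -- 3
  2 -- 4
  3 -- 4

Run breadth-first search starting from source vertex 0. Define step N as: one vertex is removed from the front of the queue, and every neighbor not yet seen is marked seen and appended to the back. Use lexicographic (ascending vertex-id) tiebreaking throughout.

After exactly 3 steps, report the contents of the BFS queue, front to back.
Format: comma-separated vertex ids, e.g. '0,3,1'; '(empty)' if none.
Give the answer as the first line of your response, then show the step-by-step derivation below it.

4,1

step 1: dequeue 0; queue=[3]; order=0
step 2: dequeue 3; queue=[2,4]; order=0,3
step 3: dequeue 2; queue=[4,1]; order=0,3,2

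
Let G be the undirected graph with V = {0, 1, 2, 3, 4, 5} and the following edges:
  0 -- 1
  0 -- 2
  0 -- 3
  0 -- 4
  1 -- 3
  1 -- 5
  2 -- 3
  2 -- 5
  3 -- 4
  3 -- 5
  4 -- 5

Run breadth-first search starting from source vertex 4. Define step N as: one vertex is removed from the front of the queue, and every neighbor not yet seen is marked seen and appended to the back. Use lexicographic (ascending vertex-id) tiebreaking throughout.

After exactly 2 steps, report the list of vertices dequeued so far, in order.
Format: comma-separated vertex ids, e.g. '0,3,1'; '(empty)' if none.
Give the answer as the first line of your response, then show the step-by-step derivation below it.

4,0

step 1: dequeue 4; queue=[0,3,5]; order=4
step 2: dequeue 0; queue=[3,5,1,2]; order=4,0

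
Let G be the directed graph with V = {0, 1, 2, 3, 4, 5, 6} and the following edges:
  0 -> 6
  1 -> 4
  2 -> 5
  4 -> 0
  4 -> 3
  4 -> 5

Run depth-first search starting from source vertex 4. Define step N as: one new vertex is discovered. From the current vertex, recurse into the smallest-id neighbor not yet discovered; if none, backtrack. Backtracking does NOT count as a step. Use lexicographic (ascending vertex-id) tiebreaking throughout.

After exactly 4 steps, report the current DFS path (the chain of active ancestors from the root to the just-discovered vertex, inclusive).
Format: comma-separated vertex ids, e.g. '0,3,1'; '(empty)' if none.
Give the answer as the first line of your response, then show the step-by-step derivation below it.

4,3

step 1: discover 4; path=4; order=4
step 2: discover 0; path=4>0; order=4,0
step 3: discover 6; path=4>0>6; order=4,0,6
step 4: discover 3; path=4>3; order=4,0,6,3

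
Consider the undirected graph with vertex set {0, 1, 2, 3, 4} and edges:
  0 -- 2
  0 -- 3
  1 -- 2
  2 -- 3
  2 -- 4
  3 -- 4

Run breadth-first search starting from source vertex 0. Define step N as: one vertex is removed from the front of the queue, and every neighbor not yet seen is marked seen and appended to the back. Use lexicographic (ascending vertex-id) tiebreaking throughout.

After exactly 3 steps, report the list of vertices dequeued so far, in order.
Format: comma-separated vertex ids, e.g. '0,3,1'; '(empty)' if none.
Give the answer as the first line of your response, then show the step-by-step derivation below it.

0,2,3

step 1: dequeue 0; queue=[2,3]; order=0
step 2: dequeue 2; queue=[3,1,4]; order=0,2
step 3: dequeue 3; queue=[1,4]; order=0,2,3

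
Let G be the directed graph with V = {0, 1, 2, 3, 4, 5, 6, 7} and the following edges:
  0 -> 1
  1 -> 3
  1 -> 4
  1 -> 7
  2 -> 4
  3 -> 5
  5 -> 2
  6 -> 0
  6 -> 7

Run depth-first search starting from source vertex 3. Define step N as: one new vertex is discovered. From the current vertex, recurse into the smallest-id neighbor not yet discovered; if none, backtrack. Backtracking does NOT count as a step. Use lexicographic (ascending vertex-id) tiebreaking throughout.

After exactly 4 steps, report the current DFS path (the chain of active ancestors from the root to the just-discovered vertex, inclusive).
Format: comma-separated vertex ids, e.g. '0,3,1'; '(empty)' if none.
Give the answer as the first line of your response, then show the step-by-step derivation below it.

3,5,2,4

step 1: discover 3; path=3; order=3
step 2: discover 5; path=3>5; order=3,5
step 3: discover 2; path=3>5>2; order=3,5,2
step 4: discover 4; path=3>5>2>4; order=3,5,2,4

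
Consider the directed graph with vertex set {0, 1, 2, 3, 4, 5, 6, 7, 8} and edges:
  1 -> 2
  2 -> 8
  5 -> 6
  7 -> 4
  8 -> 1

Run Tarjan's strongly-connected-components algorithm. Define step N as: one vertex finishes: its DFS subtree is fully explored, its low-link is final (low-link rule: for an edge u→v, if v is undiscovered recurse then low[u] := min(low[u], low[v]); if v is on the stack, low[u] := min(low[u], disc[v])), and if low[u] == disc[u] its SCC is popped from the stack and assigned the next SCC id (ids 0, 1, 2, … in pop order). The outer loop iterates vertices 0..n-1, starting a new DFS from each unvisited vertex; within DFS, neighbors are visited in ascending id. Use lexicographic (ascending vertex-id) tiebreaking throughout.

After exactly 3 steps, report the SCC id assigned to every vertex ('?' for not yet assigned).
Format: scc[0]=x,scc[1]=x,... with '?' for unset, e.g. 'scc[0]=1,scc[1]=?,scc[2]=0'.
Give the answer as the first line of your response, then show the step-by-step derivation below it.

scc[0]=0,scc[1]=?,scc[2]=?,scc[3]=?,scc[4]=?,scc[5]=?,scc[6]=?,scc[7]=?,scc[8]=?

step 1: low=(low[0]=0,low[1]=?,low[2]=?,low[3]=?,low[4]=?,low[5]=?,low[6]=?,low[7]=?,low[8]=?); scc=(scc[0]=0,scc[1]=?,scc[2]=?,scc[3]=?,scc[4]=?,scc[5]=?,scc[6]=?,scc[7]=?,scc[8]=?)
step 2: low=(low[0]=0,low[1]=1,low[2]=2,low[3]=?,low[4]=?,low[5]=?,low[6]=?,low[7]=?,low[8]=1); scc=(scc[0]=0,scc[1]=?,scc[2]=?,scc[3]=?,scc[4]=?,scc[5]=?,scc[6]=?,scc[7]=?,scc[8]=?)
step 3: low=(low[0]=0,low[1]=1,low[2]=1,low[3]=?,low[4]=?,low[5]=?,low[6]=?,low[7]=?,low[8]=1); scc=(scc[0]=0,scc[1]=?,scc[2]=?,scc[3]=?,scc[4]=?,scc[5]=?,scc[6]=?,scc[7]=?,scc[8]=?)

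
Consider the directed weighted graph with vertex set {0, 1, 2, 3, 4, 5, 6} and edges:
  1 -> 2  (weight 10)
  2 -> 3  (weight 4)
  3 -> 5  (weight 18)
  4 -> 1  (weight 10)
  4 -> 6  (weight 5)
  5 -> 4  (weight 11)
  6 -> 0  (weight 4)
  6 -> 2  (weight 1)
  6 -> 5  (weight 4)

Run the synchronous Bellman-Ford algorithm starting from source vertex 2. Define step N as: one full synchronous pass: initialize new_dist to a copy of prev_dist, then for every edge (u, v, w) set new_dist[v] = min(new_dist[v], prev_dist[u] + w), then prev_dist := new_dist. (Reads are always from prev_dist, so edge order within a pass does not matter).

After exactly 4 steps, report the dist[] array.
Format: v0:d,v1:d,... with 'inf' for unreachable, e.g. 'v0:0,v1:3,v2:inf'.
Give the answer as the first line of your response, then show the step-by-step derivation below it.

v0:inf,v1:43,v2:0,v3:4,v4:33,v5:22,v6:38

step 1: dist = v0:inf,v1:inf,v2:0,v3:4,v4:inf,v5:inf,v6:inf
step 2: dist = v0:inf,v1:inf,v2:0,v3:4,v4:inf,v5:22,v6:inf
step 3: dist = v0:inf,v1:inf,v2:0,v3:4,v4:33,v5:22,v6:inf
step 4: dist = v0:inf,v1:43,v2:0,v3:4,v4:33,v5:22,v6:38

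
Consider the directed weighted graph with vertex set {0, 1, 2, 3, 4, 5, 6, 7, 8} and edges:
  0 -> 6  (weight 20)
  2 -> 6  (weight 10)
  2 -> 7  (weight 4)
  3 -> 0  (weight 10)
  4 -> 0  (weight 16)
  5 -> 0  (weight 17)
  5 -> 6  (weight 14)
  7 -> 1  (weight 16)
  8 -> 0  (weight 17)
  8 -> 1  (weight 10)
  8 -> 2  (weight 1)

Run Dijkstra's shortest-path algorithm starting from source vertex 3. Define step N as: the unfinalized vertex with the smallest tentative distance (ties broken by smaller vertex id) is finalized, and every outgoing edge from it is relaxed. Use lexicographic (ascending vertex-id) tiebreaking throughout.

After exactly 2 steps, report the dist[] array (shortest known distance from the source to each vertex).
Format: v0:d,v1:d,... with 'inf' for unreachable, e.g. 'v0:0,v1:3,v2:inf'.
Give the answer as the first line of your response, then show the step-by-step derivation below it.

v0:10,v1:inf,v2:inf,v3:0,v4:inf,v5:inf,v6:30,v7:inf,v8:inf

step 1: dist = v0:10,v1:inf,v2:inf,v3:0,v4:inf,v5:inf,v6:inf,v7:inf,v8:inf
step 2: dist = v0:10,v1:inf,v2:inf,v3:0,v4:inf,v5:inf,v6:30,v7:inf,v8:inf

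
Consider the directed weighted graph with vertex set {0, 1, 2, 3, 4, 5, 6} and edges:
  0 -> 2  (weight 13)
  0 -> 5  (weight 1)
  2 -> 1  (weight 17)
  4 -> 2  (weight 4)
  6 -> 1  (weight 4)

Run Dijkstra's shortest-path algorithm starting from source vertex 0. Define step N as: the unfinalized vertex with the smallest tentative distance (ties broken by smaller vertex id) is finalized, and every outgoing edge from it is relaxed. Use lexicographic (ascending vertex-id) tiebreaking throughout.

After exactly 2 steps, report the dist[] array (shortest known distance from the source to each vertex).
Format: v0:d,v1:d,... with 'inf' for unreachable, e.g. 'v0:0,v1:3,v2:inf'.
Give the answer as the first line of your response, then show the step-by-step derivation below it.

v0:0,v1:inf,v2:13,v3:inf,v4:inf,v5:1,v6:inf

step 1: dist = v0:0,v1:inf,v2:13,v3:inf,v4:inf,v5:1,v6:inf
step 2: dist = v0:0,v1:inf,v2:13,v3:inf,v4:inf,v5:1,v6:inf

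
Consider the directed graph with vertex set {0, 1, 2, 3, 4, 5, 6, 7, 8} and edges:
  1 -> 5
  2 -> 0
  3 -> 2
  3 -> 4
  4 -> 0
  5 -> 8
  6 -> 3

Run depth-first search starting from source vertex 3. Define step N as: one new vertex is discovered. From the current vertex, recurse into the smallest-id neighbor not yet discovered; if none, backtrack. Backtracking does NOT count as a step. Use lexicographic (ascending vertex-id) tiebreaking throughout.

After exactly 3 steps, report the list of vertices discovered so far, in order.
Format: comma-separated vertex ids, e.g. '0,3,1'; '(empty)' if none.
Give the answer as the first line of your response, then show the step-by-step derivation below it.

3,2,0

step 1: discover 3; path=3; order=3
step 2: discover 2; path=3>2; order=3,2
step 3: discover 0; path=3>2>0; order=3,2,0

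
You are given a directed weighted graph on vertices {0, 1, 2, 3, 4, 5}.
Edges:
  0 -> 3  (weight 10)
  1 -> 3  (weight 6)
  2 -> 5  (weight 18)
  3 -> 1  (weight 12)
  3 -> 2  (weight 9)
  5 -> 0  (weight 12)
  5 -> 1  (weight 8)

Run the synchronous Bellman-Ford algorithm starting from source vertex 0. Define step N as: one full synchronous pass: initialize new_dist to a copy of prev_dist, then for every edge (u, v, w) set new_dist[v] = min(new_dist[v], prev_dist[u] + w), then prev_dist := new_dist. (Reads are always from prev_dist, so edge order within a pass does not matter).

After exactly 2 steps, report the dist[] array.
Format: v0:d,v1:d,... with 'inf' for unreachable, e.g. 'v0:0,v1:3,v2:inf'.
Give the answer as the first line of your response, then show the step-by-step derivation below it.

v0:0,v1:22,v2:19,v3:10,v4:inf,v5:inf

step 1: dist = v0:0,v1:inf,v2:inf,v3:10,v4:inf,v5:inf
step 2: dist = v0:0,v1:22,v2:19,v3:10,v4:inf,v5:inf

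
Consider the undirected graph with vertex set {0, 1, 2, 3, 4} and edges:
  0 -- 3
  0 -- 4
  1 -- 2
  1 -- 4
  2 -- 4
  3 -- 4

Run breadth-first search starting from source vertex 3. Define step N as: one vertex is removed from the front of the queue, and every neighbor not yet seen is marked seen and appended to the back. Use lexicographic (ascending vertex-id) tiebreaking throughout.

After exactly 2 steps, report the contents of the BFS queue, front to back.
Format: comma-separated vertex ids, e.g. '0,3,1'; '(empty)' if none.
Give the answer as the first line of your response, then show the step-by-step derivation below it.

4

step 1: dequeue 3; queue=[0,4]; order=3
step 2: dequeue 0; queue=[4]; order=3,0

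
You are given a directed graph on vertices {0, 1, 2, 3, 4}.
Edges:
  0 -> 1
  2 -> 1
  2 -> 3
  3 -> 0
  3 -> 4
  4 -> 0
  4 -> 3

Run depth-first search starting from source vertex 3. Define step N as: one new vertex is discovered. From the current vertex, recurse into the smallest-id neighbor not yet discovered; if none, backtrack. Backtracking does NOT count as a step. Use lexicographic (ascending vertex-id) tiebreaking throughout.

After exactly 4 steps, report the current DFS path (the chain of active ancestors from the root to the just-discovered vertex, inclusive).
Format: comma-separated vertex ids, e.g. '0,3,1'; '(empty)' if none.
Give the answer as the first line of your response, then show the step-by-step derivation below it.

3,4

step 1: discover 3; path=3; order=3
step 2: discover 0; path=3>0; order=3,0
step 3: discover 1; path=3>0>1; order=3,0,1
step 4: discover 4; path=3>4; order=3,0,1,4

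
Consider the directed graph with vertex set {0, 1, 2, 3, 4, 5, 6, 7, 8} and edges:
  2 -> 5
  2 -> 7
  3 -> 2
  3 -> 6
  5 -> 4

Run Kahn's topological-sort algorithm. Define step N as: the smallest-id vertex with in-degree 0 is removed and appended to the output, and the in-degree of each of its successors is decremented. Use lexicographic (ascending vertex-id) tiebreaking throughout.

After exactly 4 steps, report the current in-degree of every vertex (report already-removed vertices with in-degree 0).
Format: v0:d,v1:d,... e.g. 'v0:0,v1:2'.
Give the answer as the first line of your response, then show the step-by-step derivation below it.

v0:0,v1:0,v2:0,v3:0,v4:1,v5:0,v6:0,v7:0,v8:0

step 1: output 0; order=[0]; indeg=(0,0,1,0,1,1,1,1,0)
step 2: output 1; order=[0,1]; indeg=(0,0,1,0,1,1,1,1,0)
step 3: output 3; order=[0,1,3]; indeg=(0,0,0,0,1,1,0,1,0)
step 4: output 2; order=[0,1,3,2]; indeg=(0,0,0,0,1,0,0,0,0)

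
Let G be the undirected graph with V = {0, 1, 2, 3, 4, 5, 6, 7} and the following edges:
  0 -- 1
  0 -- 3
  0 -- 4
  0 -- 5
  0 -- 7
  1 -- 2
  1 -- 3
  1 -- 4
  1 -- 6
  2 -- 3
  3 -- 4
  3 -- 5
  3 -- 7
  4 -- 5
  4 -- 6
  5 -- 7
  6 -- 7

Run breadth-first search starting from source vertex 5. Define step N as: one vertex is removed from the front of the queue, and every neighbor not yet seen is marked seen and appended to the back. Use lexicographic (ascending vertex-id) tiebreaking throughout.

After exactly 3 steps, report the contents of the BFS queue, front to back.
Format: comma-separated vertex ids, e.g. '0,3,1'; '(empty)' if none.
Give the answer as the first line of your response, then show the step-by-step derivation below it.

4,7,1,2

step 1: dequeue 5; queue=[0,3,4,7]; order=5
step 2: dequeue 0; queue=[3,4,7,1]; order=5,0
step 3: dequeue 3; queue=[4,7,1,2]; order=5,0,3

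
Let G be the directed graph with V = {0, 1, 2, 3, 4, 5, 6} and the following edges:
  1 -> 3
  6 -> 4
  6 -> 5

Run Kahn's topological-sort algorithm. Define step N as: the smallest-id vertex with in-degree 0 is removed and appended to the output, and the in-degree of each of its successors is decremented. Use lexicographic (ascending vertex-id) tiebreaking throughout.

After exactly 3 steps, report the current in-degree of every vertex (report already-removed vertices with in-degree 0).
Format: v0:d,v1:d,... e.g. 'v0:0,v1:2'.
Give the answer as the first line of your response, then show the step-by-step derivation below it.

v0:0,v1:0,v2:0,v3:0,v4:1,v5:1,v6:0

step 1: output 0; order=[0]; indeg=(0,0,0,1,1,1,0)
step 2: output 1; order=[0,1]; indeg=(0,0,0,0,1,1,0)
step 3: output 2; order=[0,1,2]; indeg=(0,0,0,0,1,1,0)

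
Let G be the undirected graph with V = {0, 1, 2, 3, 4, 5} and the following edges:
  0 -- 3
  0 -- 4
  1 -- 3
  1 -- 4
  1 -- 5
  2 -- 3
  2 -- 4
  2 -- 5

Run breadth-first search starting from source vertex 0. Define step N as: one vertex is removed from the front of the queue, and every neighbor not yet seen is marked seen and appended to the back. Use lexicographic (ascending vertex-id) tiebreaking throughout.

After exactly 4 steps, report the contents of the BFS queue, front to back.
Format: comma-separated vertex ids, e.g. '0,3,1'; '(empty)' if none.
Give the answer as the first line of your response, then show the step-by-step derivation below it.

2,5

step 1: dequeue 0; queue=[3,4]; order=0
step 2: dequeue 3; queue=[4,1,2]; order=0,3
step 3: dequeue 4; queue=[1,2]; order=0,3,4
step 4: dequeue 1; queue=[2,5]; order=0,3,4,1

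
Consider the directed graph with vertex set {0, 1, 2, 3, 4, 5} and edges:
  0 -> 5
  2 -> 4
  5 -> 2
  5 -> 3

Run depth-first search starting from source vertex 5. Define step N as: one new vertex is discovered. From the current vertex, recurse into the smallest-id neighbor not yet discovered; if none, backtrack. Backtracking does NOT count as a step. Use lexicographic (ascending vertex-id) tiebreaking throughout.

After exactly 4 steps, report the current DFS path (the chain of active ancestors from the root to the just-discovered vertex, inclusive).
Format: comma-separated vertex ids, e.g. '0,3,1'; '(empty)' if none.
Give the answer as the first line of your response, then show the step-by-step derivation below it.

5,3

step 1: discover 5; path=5; order=5
step 2: discover 2; path=5>2; order=5,2
step 3: discover 4; path=5>2>4; order=5,2,4
step 4: discover 3; path=5>3; order=5,2,4,3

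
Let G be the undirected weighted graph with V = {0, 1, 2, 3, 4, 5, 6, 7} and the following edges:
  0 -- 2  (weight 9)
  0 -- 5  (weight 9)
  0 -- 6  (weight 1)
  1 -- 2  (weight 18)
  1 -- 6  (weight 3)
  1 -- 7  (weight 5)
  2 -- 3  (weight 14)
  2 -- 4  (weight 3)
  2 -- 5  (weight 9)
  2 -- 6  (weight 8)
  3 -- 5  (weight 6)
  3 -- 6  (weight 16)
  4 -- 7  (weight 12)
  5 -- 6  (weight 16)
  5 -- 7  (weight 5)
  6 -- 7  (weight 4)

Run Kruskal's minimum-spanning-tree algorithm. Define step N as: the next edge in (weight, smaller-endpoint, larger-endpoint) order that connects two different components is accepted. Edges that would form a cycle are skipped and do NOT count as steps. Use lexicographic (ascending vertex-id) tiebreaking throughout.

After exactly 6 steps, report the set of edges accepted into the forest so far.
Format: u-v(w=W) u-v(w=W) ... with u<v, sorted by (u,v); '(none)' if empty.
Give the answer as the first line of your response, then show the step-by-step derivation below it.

0-6(w=1) 1-6(w=3) 2-4(w=3) 3-5(w=6) 5-7(w=5) 6-7(w=4)

step 1: add edge 0-6 (w=1); MST = {0-6(w=1)}
step 2: add edge 1-6 (w=3); MST = {0-6(w=1) 1-6(w=3)}
step 3: add edge 2-4 (w=3); MST = {0-6(w=1) 1-6(w=3) 2-4(w=3)}
step 4: add edge 6-7 (w=4); MST = {0-6(w=1) 1-6(w=3) 2-4(w=3) 6-7(w=4)}
step 5: add edge 5-7 (w=5); MST = {0-6(w=1) 1-6(w=3) 2-4(w=3) 5-7(w=5) 6-7(w=4)}
step 6: add edge 3-5 (w=6); MST = {0-6(w=1) 1-6(w=3) 2-4(w=3) 3-5(w=6) 5-7(w=5) 6-7(w=4)}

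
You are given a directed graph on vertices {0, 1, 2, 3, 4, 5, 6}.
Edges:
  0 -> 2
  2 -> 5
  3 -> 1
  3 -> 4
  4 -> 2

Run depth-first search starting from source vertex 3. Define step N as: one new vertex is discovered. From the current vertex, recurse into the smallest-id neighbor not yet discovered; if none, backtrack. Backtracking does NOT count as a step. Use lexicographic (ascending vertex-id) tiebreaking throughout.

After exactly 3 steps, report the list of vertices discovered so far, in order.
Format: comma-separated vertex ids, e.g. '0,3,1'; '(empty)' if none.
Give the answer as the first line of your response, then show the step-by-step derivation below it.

3,1,4

step 1: discover 3; path=3; order=3
step 2: discover 1; path=3>1; order=3,1
step 3: discover 4; path=3>4; order=3,1,4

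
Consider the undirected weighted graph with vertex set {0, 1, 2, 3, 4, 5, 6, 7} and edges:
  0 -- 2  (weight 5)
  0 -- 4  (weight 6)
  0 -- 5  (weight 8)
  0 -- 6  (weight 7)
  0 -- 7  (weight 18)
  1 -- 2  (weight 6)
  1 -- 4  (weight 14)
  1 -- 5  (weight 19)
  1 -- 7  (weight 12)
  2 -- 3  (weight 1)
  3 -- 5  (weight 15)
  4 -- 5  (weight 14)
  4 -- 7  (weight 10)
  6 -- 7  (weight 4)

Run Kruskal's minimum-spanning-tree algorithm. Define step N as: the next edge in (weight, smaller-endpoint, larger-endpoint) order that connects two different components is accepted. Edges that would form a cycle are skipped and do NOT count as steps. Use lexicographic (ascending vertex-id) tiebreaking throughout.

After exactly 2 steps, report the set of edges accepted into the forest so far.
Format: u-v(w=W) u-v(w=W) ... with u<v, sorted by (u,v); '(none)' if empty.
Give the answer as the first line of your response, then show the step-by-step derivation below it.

2-3(w=1) 6-7(w=4)

step 1: add edge 2-3 (w=1); MST = {2-3(w=1)}
step 2: add edge 6-7 (w=4); MST = {2-3(w=1) 6-7(w=4)}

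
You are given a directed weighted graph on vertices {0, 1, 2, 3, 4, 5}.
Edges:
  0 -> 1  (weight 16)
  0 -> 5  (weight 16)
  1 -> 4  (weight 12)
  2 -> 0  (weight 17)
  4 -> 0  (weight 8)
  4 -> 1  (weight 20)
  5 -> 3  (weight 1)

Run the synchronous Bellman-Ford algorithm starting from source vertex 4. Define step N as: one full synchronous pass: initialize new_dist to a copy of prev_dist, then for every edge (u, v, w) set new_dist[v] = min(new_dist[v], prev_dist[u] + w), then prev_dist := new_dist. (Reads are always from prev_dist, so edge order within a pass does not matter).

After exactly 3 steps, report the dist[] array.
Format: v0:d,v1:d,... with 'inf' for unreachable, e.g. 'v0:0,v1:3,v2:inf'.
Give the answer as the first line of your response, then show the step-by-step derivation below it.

v0:8,v1:20,v2:inf,v3:25,v4:0,v5:24

step 1: dist = v0:8,v1:20,v2:inf,v3:inf,v4:0,v5:inf
step 2: dist = v0:8,v1:20,v2:inf,v3:inf,v4:0,v5:24
step 3: dist = v0:8,v1:20,v2:inf,v3:25,v4:0,v5:24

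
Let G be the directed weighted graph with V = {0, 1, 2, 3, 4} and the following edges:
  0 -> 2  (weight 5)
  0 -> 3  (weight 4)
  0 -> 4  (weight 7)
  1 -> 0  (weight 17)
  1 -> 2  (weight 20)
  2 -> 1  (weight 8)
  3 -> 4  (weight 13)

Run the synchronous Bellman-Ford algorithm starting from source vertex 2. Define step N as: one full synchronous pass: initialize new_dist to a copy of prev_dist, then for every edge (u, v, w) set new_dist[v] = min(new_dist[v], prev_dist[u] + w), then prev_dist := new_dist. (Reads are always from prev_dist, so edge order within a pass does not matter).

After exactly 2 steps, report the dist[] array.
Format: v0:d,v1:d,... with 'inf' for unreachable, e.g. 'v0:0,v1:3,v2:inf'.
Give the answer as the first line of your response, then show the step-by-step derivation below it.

v0:25,v1:8,v2:0,v3:inf,v4:inf

step 1: dist = v0:inf,v1:8,v2:0,v3:inf,v4:inf
step 2: dist = v0:25,v1:8,v2:0,v3:inf,v4:inf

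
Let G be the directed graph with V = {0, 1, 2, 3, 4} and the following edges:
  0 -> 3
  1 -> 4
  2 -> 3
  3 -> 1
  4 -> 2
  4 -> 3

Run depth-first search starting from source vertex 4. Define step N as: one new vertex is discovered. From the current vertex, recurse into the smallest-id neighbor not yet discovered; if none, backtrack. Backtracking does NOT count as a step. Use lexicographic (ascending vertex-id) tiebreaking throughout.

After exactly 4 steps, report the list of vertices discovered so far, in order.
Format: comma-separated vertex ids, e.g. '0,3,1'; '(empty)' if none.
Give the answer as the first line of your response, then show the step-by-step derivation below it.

4,2,3,1

step 1: discover 4; path=4; order=4
step 2: discover 2; path=4>2; order=4,2
step 3: discover 3; path=4>2>3; order=4,2,3
step 4: discover 1; path=4>2>3>1; order=4,2,3,1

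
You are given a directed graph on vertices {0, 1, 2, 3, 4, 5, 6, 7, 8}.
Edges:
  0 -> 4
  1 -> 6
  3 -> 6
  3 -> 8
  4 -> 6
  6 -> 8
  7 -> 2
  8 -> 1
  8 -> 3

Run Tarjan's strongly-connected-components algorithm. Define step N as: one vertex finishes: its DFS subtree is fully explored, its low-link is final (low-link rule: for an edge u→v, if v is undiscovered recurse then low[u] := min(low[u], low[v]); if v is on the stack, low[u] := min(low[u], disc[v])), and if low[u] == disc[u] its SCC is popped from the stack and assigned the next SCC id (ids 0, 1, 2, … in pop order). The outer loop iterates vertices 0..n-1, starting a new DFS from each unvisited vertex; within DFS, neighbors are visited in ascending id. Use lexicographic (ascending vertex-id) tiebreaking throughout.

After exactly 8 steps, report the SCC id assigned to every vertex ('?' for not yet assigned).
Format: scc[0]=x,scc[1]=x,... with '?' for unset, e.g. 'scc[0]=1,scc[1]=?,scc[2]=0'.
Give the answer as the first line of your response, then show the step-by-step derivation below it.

scc[0]=2,scc[1]=0,scc[2]=3,scc[3]=0,scc[4]=1,scc[5]=4,scc[6]=0,scc[7]=?,scc[8]=0

step 1: low=(low[0]=0,low[1]=2,low[2]=?,low[3]=?,low[4]=1,low[5]=?,low[6]=2,low[7]=?,low[8]=3); scc=(scc[0]=?,scc[1]=?,scc[2]=?,scc[3]=?,scc[4]=?,scc[5]=?,scc[6]=?,scc[7]=?,scc[8]=?)
step 2: low=(low[0]=0,low[1]=2,low[2]=?,low[3]=2,low[4]=1,low[5]=?,low[6]=2,low[7]=?,low[8]=2); scc=(scc[0]=?,scc[1]=?,scc[2]=?,scc[3]=?,scc[4]=?,scc[5]=?,scc[6]=?,scc[7]=?,scc[8]=?)
step 3: low=(low[0]=0,low[1]=2,low[2]=?,low[3]=2,low[4]=1,low[5]=?,low[6]=2,low[7]=?,low[8]=2); scc=(scc[0]=?,scc[1]=?,scc[2]=?,scc[3]=?,scc[4]=?,scc[5]=?,scc[6]=?,scc[7]=?,scc[8]=?)
step 4: low=(low[0]=0,low[1]=2,low[2]=?,low[3]=2,low[4]=1,low[5]=?,low[6]=2,low[7]=?,low[8]=2); scc=(scc[0]=?,scc[1]=0,scc[2]=?,scc[3]=0,scc[4]=?,scc[5]=?,scc[6]=0,scc[7]=?,scc[8]=0)
step 5: low=(low[0]=0,low[1]=2,low[2]=?,low[3]=2,low[4]=1,low[5]=?,low[6]=2,low[7]=?,low[8]=2); scc=(scc[0]=?,scc[1]=0,scc[2]=?,scc[3]=0,scc[4]=1,scc[5]=?,scc[6]=0,scc[7]=?,scc[8]=0)
step 6: low=(low[0]=0,low[1]=2,low[2]=?,low[3]=2,low[4]=1,low[5]=?,low[6]=2,low[7]=?,low[8]=2); scc=(scc[0]=2,scc[1]=0,scc[2]=?,scc[3]=0,scc[4]=1,scc[5]=?,scc[6]=0,scc[7]=?,scc[8]=0)
step 7: low=(low[0]=0,low[1]=2,low[2]=6,low[3]=2,low[4]=1,low[5]=?,low[6]=2,low[7]=?,low[8]=2); scc=(scc[0]=2,scc[1]=0,scc[2]=3,scc[3]=0,scc[4]=1,scc[5]=?,scc[6]=0,scc[7]=?,scc[8]=0)
step 8: low=(low[0]=0,low[1]=2,low[2]=6,low[3]=2,low[4]=1,low[5]=7,low[6]=2,low[7]=?,low[8]=2); scc=(scc[0]=2,scc[1]=0,scc[2]=3,scc[3]=0,scc[4]=1,scc[5]=4,scc[6]=0,scc[7]=?,scc[8]=0)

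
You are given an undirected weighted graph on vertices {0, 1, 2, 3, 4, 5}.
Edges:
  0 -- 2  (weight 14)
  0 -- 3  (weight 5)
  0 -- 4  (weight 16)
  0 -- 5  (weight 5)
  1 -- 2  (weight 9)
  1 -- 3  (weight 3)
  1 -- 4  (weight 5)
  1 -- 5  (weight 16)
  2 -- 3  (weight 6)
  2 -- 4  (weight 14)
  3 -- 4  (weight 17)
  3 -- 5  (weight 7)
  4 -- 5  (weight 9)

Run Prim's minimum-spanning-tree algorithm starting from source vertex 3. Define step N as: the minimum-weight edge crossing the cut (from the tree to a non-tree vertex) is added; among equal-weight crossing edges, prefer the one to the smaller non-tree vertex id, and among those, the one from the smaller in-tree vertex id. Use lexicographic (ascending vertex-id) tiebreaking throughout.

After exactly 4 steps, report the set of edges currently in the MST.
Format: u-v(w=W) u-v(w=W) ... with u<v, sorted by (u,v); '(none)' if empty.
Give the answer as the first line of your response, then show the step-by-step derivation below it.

0-3(w=5) 0-5(w=5) 1-3(w=3) 1-4(w=5)

step 1: add edge 1-3 (w=3); MST = {1-3(w=3)}
step 2: add edge 0-3 (w=5); MST = {0-3(w=5) 1-3(w=3)}
step 3: add edge 1-4 (w=5); MST = {0-3(w=5) 1-3(w=3) 1-4(w=5)}
step 4: add edge 0-5 (w=5); MST = {0-3(w=5) 0-5(w=5) 1-3(w=3) 1-4(w=5)}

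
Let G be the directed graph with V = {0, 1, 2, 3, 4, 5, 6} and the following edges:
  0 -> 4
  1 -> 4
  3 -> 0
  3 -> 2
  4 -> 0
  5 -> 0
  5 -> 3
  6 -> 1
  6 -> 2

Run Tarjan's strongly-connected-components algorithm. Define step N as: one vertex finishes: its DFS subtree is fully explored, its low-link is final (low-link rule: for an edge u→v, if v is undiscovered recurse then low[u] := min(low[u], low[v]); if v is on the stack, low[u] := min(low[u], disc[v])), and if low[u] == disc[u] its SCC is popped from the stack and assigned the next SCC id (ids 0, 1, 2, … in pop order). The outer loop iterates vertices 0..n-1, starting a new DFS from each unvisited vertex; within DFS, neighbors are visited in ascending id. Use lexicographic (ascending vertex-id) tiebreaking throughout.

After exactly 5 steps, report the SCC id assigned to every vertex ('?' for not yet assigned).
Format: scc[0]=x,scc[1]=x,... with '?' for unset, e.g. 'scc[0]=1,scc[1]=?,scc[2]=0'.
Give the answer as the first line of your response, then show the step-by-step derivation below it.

scc[0]=0,scc[1]=1,scc[2]=2,scc[3]=3,scc[4]=0,scc[5]=?,scc[6]=?

step 1: low=(low[0]=0,low[1]=?,low[2]=?,low[3]=?,low[4]=0,low[5]=?,low[6]=?); scc=(scc[0]=?,scc[1]=?,scc[2]=?,scc[3]=?,scc[4]=?,scc[5]=?,scc[6]=?)
step 2: low=(low[0]=0,low[1]=?,low[2]=?,low[3]=?,low[4]=0,low[5]=?,low[6]=?); scc=(scc[0]=0,scc[1]=?,scc[2]=?,scc[3]=?,scc[4]=0,scc[5]=?,scc[6]=?)
step 3: low=(low[0]=0,low[1]=2,low[2]=?,low[3]=?,low[4]=0,low[5]=?,low[6]=?); scc=(scc[0]=0,scc[1]=1,scc[2]=?,scc[3]=?,scc[4]=0,scc[5]=?,scc[6]=?)
step 4: low=(low[0]=0,low[1]=2,low[2]=3,low[3]=?,low[4]=0,low[5]=?,low[6]=?); scc=(scc[0]=0,scc[1]=1,scc[2]=2,scc[3]=?,scc[4]=0,scc[5]=?,scc[6]=?)
step 5: low=(low[0]=0,low[1]=2,low[2]=3,low[3]=4,low[4]=0,low[5]=?,low[6]=?); scc=(scc[0]=0,scc[1]=1,scc[2]=2,scc[3]=3,scc[4]=0,scc[5]=?,scc[6]=?)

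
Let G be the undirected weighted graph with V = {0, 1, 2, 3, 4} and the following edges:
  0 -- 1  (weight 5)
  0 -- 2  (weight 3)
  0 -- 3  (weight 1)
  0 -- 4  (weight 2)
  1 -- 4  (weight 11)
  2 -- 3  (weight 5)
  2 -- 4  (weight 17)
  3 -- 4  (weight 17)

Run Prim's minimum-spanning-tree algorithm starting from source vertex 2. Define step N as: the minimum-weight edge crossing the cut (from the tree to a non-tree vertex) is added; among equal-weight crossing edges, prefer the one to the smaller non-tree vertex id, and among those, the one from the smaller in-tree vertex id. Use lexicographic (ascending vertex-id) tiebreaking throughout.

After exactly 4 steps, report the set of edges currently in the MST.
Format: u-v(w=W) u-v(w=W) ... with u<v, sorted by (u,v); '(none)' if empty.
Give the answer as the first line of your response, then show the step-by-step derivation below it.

0-1(w=5) 0-2(w=3) 0-3(w=1) 0-4(w=2)

step 1: add edge 0-2 (w=3); MST = {0-2(w=3)}
step 2: add edge 0-3 (w=1); MST = {0-2(w=3) 0-3(w=1)}
step 3: add edge 0-4 (w=2); MST = {0-2(w=3) 0-3(w=1) 0-4(w=2)}
step 4: add edge 0-1 (w=5); MST = {0-1(w=5) 0-2(w=3) 0-3(w=1) 0-4(w=2)}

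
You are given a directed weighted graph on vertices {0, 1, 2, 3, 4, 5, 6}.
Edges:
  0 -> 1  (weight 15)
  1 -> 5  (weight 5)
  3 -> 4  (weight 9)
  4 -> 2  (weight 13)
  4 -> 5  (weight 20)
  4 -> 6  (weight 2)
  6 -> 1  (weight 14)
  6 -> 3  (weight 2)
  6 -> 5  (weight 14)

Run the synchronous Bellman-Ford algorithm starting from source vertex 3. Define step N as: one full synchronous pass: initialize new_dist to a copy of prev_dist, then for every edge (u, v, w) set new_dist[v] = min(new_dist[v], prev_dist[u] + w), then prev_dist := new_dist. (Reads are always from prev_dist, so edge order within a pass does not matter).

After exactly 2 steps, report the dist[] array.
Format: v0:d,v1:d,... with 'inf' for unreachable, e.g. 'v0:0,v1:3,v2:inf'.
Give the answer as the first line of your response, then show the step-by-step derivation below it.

v0:inf,v1:inf,v2:22,v3:0,v4:9,v5:29,v6:11

step 1: dist = v0:inf,v1:inf,v2:inf,v3:0,v4:9,v5:inf,v6:inf
step 2: dist = v0:inf,v1:inf,v2:22,v3:0,v4:9,v5:29,v6:11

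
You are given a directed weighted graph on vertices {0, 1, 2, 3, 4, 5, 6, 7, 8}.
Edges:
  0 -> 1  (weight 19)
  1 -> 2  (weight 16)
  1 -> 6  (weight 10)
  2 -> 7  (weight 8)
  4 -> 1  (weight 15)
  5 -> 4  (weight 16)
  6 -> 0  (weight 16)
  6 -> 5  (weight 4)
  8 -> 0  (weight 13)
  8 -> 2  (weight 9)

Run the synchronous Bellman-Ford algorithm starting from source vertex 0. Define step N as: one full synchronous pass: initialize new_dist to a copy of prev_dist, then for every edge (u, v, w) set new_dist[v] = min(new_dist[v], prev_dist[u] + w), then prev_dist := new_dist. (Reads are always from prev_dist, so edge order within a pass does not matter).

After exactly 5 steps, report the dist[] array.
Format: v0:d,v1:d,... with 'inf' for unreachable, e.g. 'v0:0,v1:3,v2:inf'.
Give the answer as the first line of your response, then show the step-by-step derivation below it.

v0:0,v1:19,v2:35,v3:inf,v4:49,v5:33,v6:29,v7:43,v8:inf

step 1: dist = v0:0,v1:19,v2:inf,v3:inf,v4:inf,v5:inf,v6:inf,v7:inf,v8:inf
step 2: dist = v0:0,v1:19,v2:35,v3:inf,v4:inf,v5:inf,v6:29,v7:inf,v8:inf
step 3: dist = v0:0,v1:19,v2:35,v3:inf,v4:inf,v5:33,v6:29,v7:43,v8:inf
step 4: dist = v0:0,v1:19,v2:35,v3:inf,v4:49,v5:33,v6:29,v7:43,v8:inf
step 5: dist = v0:0,v1:19,v2:35,v3:inf,v4:49,v5:33,v6:29,v7:43,v8:inf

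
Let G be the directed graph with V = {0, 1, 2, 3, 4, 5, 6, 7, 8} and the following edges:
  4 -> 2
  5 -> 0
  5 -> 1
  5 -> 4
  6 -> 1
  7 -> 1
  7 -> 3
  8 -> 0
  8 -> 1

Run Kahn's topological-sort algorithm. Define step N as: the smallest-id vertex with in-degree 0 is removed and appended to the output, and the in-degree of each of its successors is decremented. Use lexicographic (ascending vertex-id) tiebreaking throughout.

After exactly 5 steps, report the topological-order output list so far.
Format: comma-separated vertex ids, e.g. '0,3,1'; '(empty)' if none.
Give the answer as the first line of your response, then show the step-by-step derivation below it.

5,4,2,6,7

step 1: output 5; order=[5]; indeg=(1,3,1,1,0,0,0,0,0)
step 2: output 4; order=[5,4]; indeg=(1,3,0,1,0,0,0,0,0)
step 3: output 2; order=[5,4,2]; indeg=(1,3,0,1,0,0,0,0,0)
step 4: output 6; order=[5,4,2,6]; indeg=(1,2,0,1,0,0,0,0,0)
step 5: output 7; order=[5,4,2,6,7]; indeg=(1,1,0,0,0,0,0,0,0)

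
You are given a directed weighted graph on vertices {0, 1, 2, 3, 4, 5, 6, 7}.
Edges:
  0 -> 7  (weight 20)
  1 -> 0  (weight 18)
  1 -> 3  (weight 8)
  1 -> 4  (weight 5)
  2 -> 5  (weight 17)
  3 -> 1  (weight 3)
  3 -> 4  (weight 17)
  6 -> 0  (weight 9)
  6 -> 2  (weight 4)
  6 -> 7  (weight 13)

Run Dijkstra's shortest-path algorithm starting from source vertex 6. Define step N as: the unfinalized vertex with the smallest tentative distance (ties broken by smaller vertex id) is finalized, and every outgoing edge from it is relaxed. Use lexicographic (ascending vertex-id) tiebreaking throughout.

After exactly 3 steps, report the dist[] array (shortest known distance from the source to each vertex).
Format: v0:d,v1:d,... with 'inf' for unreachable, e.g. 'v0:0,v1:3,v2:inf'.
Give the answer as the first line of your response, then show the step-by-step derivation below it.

v0:9,v1:inf,v2:4,v3:inf,v4:inf,v5:21,v6:0,v7:13

step 1: dist = v0:9,v1:inf,v2:4,v3:inf,v4:inf,v5:inf,v6:0,v7:13
step 2: dist = v0:9,v1:inf,v2:4,v3:inf,v4:inf,v5:21,v6:0,v7:13
step 3: dist = v0:9,v1:inf,v2:4,v3:inf,v4:inf,v5:21,v6:0,v7:13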